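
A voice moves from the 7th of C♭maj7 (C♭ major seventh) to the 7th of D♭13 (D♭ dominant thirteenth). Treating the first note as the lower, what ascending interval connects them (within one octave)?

C♭maj7 (C♭ major seventh) has B♭ as its 7th, and D♭13 (D♭ dominant thirteenth) has C♭ as its 7th.
From B♭ to C♭: 1 semitone over a second = minor.

minor second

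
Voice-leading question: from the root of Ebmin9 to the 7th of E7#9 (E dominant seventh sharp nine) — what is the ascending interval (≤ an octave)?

major seventh

The root of Ebmin9 is Eb; the 7th of E7#9 (E dominant seventh sharp nine) is D.
Counting 7 letters and 11 half steps from Eb gives a major seventh.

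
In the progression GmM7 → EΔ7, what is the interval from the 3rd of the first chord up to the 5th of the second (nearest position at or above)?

GmM7 has B♭ as its 3rd, and EΔ7 has B as its 5th.
From B♭ to B: 1 semitone over a unison = augmented.

augmented unison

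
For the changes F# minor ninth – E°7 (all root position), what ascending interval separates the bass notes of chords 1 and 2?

minor seventh

The roots are F# and E.
F# up to E is 10 semitones, a half step narrower than a major seventh, so the interval is minor.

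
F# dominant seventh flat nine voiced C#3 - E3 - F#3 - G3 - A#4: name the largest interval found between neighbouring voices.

augmented 9th

Adjacent intervals: C#3→E3 = minor third; E3→F#3 = major second; F#3→G3 = minor second; G3→A#4 = augmented ninth.
The largest is G3 to A#4, an augmented ninth (15 semitones).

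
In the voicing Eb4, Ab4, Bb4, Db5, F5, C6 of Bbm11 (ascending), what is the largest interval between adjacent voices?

Adjacent intervals: Eb4→Ab4 = perfect fourth; Ab4→Bb4 = major second; Bb4→Db5 = minor third; Db5→F5 = major third; F5→C6 = perfect fifth.
The largest is F5 to C6, a perfect fifth (7 semitones).

perfect fifth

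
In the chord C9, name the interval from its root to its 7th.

The chord tones of C9 are C E G Bb D.
That puts C below Bb.
From C to Bb: 10 semitones over a seventh = minor.

minor seventh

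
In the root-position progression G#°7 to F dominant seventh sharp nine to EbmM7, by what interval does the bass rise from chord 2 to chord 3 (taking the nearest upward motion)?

The roots are F and Eb.
From F to Eb: 10 semitones over a seventh = minor.

minor 7th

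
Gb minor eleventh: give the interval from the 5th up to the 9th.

P5

Gbm11: Gb–Bbb–Db–Fb–Ab–Cb.
The 5th is Db and the 9th is Ab.
From Db to Ab is 7 semitones, exactly the perfect fifth.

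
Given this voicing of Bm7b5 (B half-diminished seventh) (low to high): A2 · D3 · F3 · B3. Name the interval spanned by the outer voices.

The outer voices are A2 and B3.
From A to B is 14 semitones, exactly the major ninth.

major ninth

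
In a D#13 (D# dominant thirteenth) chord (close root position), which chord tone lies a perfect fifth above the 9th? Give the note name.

Spelling the chord: D# F## A# C# E# B#.
The 9th is E#. A perfect fifth above E# is B#.
B# is the chord's 13th.

B#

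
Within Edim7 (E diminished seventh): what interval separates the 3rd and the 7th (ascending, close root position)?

The chord tones of E diminished seventh are E-G-Bb-Db.
3rd = G; 7th = Db.
From G to Db: 6 semitones over a fifth = diminished.

diminished fifth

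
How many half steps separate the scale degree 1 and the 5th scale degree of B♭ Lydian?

7

The scale is B♭ C D E F G A.
B♭ up to F is a perfect fifth — 7 semitones.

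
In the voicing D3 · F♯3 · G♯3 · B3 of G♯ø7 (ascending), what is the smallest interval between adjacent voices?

major 2nd

Adjacent intervals: D3→F♯3 = major third; F♯3→G♯3 = major second; G♯3→B3 = minor third.
The smallest is F♯3 to G♯3, a major second (2 semitones).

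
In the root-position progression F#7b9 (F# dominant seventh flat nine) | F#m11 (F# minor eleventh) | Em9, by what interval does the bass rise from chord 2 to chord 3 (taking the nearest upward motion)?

minor seventh

The roots are F# and E.
F# up to E is 10 semitones, a half step narrower than a major seventh, so the interval is minor.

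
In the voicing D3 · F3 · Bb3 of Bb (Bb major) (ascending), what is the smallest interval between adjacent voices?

minor 3rd

Adjacent intervals: D3→F3 = minor third; F3→Bb3 = perfect fourth.
The smallest is D3 to F3, a minor third (3 semitones).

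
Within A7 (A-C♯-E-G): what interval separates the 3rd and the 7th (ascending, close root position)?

3rd = C♯; 7th = G.
From C♯ to G: 6 semitones over a fifth = diminished.
That tritone between 3rd and 7th is what gives the dominant seventh its pull toward resolution.

d5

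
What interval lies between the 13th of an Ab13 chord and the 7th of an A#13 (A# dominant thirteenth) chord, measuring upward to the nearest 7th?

augmented second

Ab13 has F as its 13th, and A#13 (A# dominant thirteenth) has G# as its 7th.
2 letter names make it a second; at 3 semitones (a half step wider than major) the quality is augmented.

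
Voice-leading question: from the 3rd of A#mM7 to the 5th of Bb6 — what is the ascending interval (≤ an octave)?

diminished fourth

A#mM7 has C# as its 3rd, and Bb6 has F as its 5th.
From C# to F: 4 semitones over a fourth = diminished.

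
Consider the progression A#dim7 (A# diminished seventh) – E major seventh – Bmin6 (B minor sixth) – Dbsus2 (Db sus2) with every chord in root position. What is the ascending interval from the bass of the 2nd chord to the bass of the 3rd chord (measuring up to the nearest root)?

The roots are E and B.
E up to B spans 5 letter names and 7 semitones — a perfect fifth.

perfect fifth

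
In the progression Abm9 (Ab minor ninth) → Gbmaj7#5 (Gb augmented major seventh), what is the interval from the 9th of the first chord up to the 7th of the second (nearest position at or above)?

The 9th of Abm9 (Ab minor ninth) is Bb; the 7th of Gbmaj7#5 (Gb augmented major seventh) is F.
From Bb to F is 7 semitones, exactly the perfect fifth.

perfect fifth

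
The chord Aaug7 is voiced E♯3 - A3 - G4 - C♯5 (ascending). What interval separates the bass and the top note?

m13

The outer voices are E♯3 and C♯5.
From E♯ to C♯: 20 semitones over a thirteenth = minor.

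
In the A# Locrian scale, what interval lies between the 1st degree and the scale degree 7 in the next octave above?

minor fourteenth

The scale runs A# B C# D# E F# G#.
That puts A# below G#.
A# up to G# is 22 semitones, a half step narrower than a major fourteenth, so the interval is minor.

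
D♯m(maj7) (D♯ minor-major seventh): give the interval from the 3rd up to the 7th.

D♯mM7 (D♯ minor-major seventh) is spelled D♯, F♯, A♯, C𝄪.
3rd = F♯; 7th = C𝄪.
F♯ up to C𝄪 is 8 semitones, a half step wider than a perfect fifth, so the interval is augmented.

augmented fifth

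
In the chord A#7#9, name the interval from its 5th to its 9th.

Spelling the chord: A#, C##, E#, G#, B##.
That puts E# below B##.
5 letter names make it a fifth; at 8 semitones (a half step wider than perfect) the quality is augmented.

augmented fifth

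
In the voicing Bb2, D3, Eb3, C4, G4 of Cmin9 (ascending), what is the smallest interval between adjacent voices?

Adjacent intervals: Bb2→D3 = major third; D3→Eb3 = minor second; Eb3→C4 = major sixth; C4→G4 = perfect fifth.
The smallest is D3 to Eb3, a minor second (1 semitone).

minor second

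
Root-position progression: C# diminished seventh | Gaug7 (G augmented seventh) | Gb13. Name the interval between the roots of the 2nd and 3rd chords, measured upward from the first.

The roots are G and Gb.
From G to Gb: 11 semitones over an octave = diminished.

d8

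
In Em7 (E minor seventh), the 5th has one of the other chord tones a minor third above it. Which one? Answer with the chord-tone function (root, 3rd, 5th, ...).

7th

Spelling the chord: E–G–B–D.
The 5th is B. A minor third above B is D.
D is the chord's 7th.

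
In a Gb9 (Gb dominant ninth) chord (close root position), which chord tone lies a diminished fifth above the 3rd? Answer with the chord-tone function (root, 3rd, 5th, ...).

Gb9 (Gb dominant ninth): Gb, Bb, Db, Fb, Ab.
The 3rd is Bb. A diminished fifth above Bb is Fb.
Fb is the chord's 7th.

7th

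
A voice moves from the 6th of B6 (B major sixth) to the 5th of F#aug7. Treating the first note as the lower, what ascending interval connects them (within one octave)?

augmented fourth

The 6th of B6 (B major sixth) is G#; the 5th of F#aug7 is C##.
4 letter names make it a fourth; at 6 semitones (a half step wider than perfect) the quality is augmented.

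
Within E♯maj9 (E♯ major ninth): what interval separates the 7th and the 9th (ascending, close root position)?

Spelling the chord: E♯-G𝄪-B♯-D𝄪-F𝄪.
7th = D𝄪; 9th = F𝄪.
From D𝄪 to F𝄪: 3 semitones over a third = minor.

minor third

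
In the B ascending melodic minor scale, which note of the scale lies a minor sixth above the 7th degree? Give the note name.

F#

The scale is B C# D E F# G# A#.
The 7th degree is A#; a minor sixth above that is F# — scale degree 5.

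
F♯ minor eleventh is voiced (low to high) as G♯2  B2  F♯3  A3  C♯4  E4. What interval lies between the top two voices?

minor third

Those voices are C♯4 and E4.
From C♯ to E: 3 semitones over a third = minor.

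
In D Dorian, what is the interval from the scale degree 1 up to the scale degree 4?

perfect 4th

Spelling D Dorian: D E F G A B C.
That puts D below G.
Counting 4 letters and 5 half steps from D gives a perfect fourth.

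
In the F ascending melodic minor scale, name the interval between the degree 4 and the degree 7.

The scale runs F G Ab Bb C D E.
The degree 4 is Bb and the 7th degree is E.
4 letter names make it a fourth; at 6 semitones (a half step wider than perfect) the quality is augmented.

augmented 4th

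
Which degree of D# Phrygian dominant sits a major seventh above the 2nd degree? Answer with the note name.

D#

The scale is D# E F## G# A# B C#.
The 2nd degree is E; a major seventh above that is D# — scale degree 1.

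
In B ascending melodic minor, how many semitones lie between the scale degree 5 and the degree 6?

The scale is B C♯ D E F♯ G♯ A♯.
F♯ up to G♯ is a major second — 2 semitones.

2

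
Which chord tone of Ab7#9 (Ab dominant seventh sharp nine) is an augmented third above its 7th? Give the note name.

Spelling the chord: Ab, C, Eb, Gb, B.
The 7th is Gb. An augmented third above Gb is B.
B is the chord's 9th.

B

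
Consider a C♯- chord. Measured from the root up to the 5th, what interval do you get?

C♯min: C♯-E-G♯.
So we need the interval from C♯ up to G♯.
Counting 5 letters and 7 half steps from C♯ gives a perfect fifth.

perfect 5th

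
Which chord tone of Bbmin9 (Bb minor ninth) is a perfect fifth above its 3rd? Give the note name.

Spelling the chord: Bb–Db–F–Ab–C.
The 3rd is Db. A perfect fifth above Db is Ab.
Ab is the chord's 7th.

Ab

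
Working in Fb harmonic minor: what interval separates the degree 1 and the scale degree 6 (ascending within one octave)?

The scale runs Fb Gb Abb Bbb Cb Dbb Eb.
Degree 1 = Fb; 6th degree = Dbb.
Fb up to Dbb is 8 semitones, a half step narrower than a major sixth, so the interval is minor.

m6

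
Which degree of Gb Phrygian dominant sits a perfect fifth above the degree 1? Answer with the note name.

Db

The scale is Gb Abb Bb Cb Db Ebb Fb.
The degree 1 is Gb; a perfect fifth above that is Db — scale degree 5.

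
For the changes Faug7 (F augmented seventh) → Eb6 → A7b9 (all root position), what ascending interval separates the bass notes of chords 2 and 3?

A4

The roots are Eb and A.
From Eb to A: 6 semitones over a fourth = augmented.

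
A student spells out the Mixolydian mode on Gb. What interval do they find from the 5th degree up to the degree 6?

major second

Gb mixolydian: Gb Ab Bb Cb Db Eb Fb.
5th degree = Db; degree 6 = Eb.
From Db to Eb is 2 semitones, exactly the major second.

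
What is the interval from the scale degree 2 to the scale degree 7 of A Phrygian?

A phrygian: A Bb C D E F G.
That puts Bb below G.
From Bb to G is 9 semitones, exactly the major sixth.

major sixth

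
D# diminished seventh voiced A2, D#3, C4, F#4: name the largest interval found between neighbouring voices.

Adjacent intervals: A2→D#3 = augmented fourth; D#3→C4 = diminished seventh; C4→F#4 = augmented fourth.
The largest is D#3 to C4, a diminished seventh (9 semitones).

d7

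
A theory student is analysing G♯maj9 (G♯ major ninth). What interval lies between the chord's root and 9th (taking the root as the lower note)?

G♯maj9 (G♯ major ninth) is spelled G♯–B♯–D♯–F𝄪–A♯.
Root = G♯; 9th = A♯.
From G♯ to A♯ is 14 semitones, exactly the major ninth.

M9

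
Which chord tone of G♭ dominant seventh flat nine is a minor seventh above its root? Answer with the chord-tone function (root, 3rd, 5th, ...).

7th

Spelling the chord: G♭, B♭, D♭, F♭, A𝄫.
The root is G♭. A minor seventh above G♭ is F♭.
F♭ is the chord's 7th.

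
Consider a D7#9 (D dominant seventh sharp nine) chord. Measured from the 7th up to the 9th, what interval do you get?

D7#9 is spelled D–F#–A–C–E#.
That puts C below E#.
C up to E# is 5 semitones, a half step wider than a major third, so the interval is augmented.

A3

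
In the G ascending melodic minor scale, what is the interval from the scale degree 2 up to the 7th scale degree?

M6

G melodic minor: G A Bb C D E F#.
Scale degree 2 = A; 7th degree = F#.
A up to F# spans 6 letter names and 9 semitones — a major sixth.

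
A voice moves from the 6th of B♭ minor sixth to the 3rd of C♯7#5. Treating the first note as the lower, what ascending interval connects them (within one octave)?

augmented sixth

The 6th of B♭ minor sixth is G; the 3rd of C♯7#5 is E♯.
6 letter names make it a sixth; at 10 semitones (a half step wider than major) the quality is augmented.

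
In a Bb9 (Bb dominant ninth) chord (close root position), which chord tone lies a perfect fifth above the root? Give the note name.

F

The chord tones of Bb9 (Bb dominant ninth) are Bb-D-F-Ab-C.
The root is Bb. A perfect fifth above Bb is F.
F is the chord's 5th.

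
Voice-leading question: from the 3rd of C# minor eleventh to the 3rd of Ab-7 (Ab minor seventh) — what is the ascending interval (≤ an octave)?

diminished 6th

C# minor eleventh has E as its 3rd, and Ab-7 (Ab minor seventh) has Cb as its 3rd.
6 letter names make it a sixth; at 7 semitones (a whole step narrower than major) the quality is diminished.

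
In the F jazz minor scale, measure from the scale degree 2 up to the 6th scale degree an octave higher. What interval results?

F melodic minor: F G Ab Bb C D E.
That puts G below D.
From G to D is 19 semitones, exactly the perfect twelfth.

perfect twelfth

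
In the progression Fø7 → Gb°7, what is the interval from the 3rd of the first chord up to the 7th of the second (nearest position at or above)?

The 3rd of Fø7 is Ab; the 7th of Gb°7 is Fbb.
Ab up to Fbb is 7 semitones, a whole step narrower than a major sixth, so the interval is diminished.

diminished sixth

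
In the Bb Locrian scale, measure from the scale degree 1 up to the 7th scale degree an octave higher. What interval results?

Spelling the Bb Locrian scale: Bb Cb Db Eb Fb Gb Ab.
Scale degree 1 = Bb; scale degree 7 (up an octave) = Ab.
From Bb to Ab: 22 semitones over a fourteenth = minor.

m14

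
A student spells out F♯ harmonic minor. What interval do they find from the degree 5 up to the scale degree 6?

The scale runs F♯ G♯ A B C♯ D E♯.
So we need the interval from C♯ up to D.
2 letter names make it a second; at 1 semitone (a half step narrower than major) the quality is minor.

minor second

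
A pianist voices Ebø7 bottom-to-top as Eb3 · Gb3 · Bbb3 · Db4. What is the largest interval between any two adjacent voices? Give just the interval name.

Adjacent intervals: Eb3→Gb3 = minor third; Gb3→Bbb3 = minor third; Bbb3→Db4 = major third.
The largest is Bbb3 to Db4, a major third (4 semitones).

major third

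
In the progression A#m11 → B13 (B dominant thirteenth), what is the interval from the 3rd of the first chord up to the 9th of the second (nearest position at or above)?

perfect unison

The 3rd of A#m11 is C#; the 9th of B13 (B dominant thirteenth) is C#.
From C# to C# is 0 semitones, exactly the perfect unison.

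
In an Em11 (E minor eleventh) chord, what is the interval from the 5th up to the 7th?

minor 3rd

The chord tones of Em11 are E, G, B, D, F#, A.
The 5th is B and the 7th is D.
B up to D is 3 semitones, a half step narrower than a major third, so the interval is minor.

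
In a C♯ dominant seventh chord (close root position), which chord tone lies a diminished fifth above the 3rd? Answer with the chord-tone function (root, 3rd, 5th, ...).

7th

C♯7: C♯ E♯ G♯ B.
The 3rd is E♯. A diminished fifth above E♯ is B.
B is the chord's 7th.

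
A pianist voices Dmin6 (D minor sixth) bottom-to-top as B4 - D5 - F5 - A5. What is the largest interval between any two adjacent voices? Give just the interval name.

major third

Adjacent intervals: B4→D5 = minor third; D5→F5 = minor third; F5→A5 = major third.
The largest is F5 to A5, a major third (4 semitones).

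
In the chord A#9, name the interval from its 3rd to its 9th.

A#9 (A# dominant ninth): A#–C##–E#–G#–B#.
The 3rd is C## and the 9th is B#.
C## up to B# is 10 semitones, a half step narrower than a major seventh, so the interval is minor.

minor 7th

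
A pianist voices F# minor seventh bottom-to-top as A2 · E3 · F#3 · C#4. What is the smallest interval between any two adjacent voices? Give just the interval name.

Adjacent intervals: A2→E3 = perfect fifth; E3→F#3 = major second; F#3→C#4 = perfect fifth.
The smallest is E3 to F#3, a major second (2 semitones).

major second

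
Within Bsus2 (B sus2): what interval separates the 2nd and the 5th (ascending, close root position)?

perfect fourth

The chord tones of Bsus2 are B–C♯–F♯.
2nd = C♯; 5th = F♯.
From C♯ to F♯ is 5 semitones, exactly the perfect fourth.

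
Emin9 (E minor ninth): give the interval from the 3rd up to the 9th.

major seventh

E minor ninth: E, G, B, D, F#.
So we need the interval from G up to F#.
G up to F# spans 7 letter names and 11 semitones — a major seventh.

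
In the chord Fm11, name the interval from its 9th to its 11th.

Spelling the chord: F–Ab–C–Eb–G–Bb.
So we need the interval from G up to Bb.
3 letter names make it a third; at 3 semitones (a half step narrower than major) the quality is minor.

minor third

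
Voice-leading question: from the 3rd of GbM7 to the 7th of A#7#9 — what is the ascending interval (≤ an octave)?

augmented 6th

GbM7 has Bb as its 3rd, and A#7#9 has G# as its 7th.
From Bb to G#: 10 semitones over a sixth = augmented.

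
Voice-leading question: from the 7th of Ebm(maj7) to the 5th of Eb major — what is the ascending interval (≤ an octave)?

minor 6th

The 7th of Ebm(maj7) is D; the 5th of Eb major is Bb.
6 letter names make it a sixth; at 8 semitones (a half step narrower than major) the quality is minor.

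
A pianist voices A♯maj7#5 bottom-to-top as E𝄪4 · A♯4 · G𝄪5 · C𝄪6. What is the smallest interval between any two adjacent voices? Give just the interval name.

Adjacent intervals: E𝄪4→A♯4 = diminished fourth; A♯4→G𝄪5 = major seventh; G𝄪5→C𝄪6 = perfect fourth.
The smallest is E𝄪4 to A♯4, a diminished fourth (4 semitones).

diminished fourth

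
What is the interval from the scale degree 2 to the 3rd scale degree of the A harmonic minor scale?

minor 2nd

The scale runs A B C D E F G#.
So we need the interval from B up to C.
B up to C is 1 semitone, a half step narrower than a major second, so the interval is minor.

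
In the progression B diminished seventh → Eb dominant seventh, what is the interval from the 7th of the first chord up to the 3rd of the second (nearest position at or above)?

The 7th of B diminished seventh is Ab; the 3rd of Eb dominant seventh is G.
Ab up to G spans 7 letter names and 11 semitones — a major seventh.

M7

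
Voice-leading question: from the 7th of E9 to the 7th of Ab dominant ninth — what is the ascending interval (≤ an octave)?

diminished fourth

The 7th of E9 is D; the 7th of Ab dominant ninth is Gb.
D up to Gb is 4 semitones, a half step narrower than a perfect fourth, so the interval is diminished.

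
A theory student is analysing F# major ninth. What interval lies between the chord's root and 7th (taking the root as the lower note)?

Spelling the chord: F#, A#, C#, E#, G#.
The root is F# and the 7th is E#.
From F# to E# is 11 semitones, exactly the major seventh.

major 7th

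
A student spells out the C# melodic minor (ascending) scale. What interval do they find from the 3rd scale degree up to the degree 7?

A5

Spelling the C# melodic minor (ascending) scale: C# D# E F# G# A# B#.
The 3rd scale degree is E and the 7th scale degree is B#.
E up to B# is 8 semitones, a half step wider than a perfect fifth, so the interval is augmented.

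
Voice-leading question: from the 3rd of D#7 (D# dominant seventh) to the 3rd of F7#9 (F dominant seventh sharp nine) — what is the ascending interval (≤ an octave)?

d3

D#7 (D# dominant seventh) has F## as its 3rd, and F7#9 (F dominant seventh sharp nine) has A as its 3rd.
3 letter names make it a third; at 2 semitones (a whole step narrower than major) the quality is diminished.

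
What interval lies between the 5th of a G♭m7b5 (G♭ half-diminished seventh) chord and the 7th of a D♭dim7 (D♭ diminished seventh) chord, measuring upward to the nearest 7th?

minor seventh

G♭m7b5 (G♭ half-diminished seventh) has D𝄫 as its 5th, and D♭dim7 (D♭ diminished seventh) has C𝄫 as its 7th.
7 letter names make it a seventh; at 10 semitones (a half step narrower than major) the quality is minor.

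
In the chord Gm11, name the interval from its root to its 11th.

P11

The chord tones of Gm11 are G, B♭, D, F, A, C.
That puts G below C.
Counting 11 letters and 17 half steps from G gives a perfect eleventh.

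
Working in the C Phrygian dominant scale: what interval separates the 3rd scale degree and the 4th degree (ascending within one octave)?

C phrygian dominant: C Db E F G Ab Bb.
3rd scale degree = E; 4th scale degree = F.
E up to F is 1 semitone, a half step narrower than a major second, so the interval is minor.

minor second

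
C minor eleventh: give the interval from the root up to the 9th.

M9

Cm11 is spelled C-Eb-G-Bb-D-F.
The root is C and the 9th is D.
C up to D spans 9 letter names and 14 semitones — a major ninth.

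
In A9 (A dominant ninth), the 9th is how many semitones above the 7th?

Spelling the chord: A, C#, E, G, B.
G to B is a major third: 4 semitones.

4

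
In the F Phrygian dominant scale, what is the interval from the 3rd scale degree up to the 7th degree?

Spelling the F Phrygian dominant scale: F Gb A Bb C Db Eb.
So we need the interval from A up to Eb.
A up to Eb is 6 semitones, a half step narrower than a perfect fifth, so the interval is diminished.

d5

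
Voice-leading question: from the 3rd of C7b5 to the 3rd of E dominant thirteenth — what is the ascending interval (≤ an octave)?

The 3rd of C7b5 is E; the 3rd of E dominant thirteenth is G#.
Counting 3 letters and 4 half steps from E gives a major third.

major 3rd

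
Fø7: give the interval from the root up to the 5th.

Fø (F half-diminished seventh): F, Ab, Cb, Eb.
The root is F and the 5th is Cb.
From F to Cb: 6 semitones over a fifth = diminished.

diminished fifth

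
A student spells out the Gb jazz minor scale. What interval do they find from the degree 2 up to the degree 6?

Gb melodic minor: Gb Ab Bbb Cb Db Eb F.
So we need the interval from Ab up to Eb.
From Ab to Eb is 7 semitones, exactly the perfect fifth.

perfect 5th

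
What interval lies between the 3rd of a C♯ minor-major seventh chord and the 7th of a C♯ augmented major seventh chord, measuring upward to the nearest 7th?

The 3rd of C♯ minor-major seventh is E; the 7th of C♯ augmented major seventh is B♯.
From E to B♯: 8 semitones over a fifth = augmented.

augmented fifth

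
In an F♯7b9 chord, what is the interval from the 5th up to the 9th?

diminished fifth

Spelling the chord: F♯–A♯–C♯–E–G.
So we need the interval from C♯ up to G.
C♯ up to G is 6 semitones, a half step narrower than a perfect fifth, so the interval is diminished.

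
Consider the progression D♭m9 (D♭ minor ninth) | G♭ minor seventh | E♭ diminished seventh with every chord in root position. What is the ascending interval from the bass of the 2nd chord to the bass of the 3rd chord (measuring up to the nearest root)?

The roots are G♭ and E♭.
G♭ up to E♭ spans 6 letter names and 9 semitones — a major sixth.

major 6th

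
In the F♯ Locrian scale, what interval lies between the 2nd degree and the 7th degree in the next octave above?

The scale runs F♯ G A B C D E.
The 2nd degree is G and the 7th scale degree (up an octave) is E.
G up to E spans 13 letter names and 21 semitones — a major thirteenth.

major thirteenth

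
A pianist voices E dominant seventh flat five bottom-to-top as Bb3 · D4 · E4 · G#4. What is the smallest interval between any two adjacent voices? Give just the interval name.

Adjacent intervals: Bb3→D4 = major third; D4→E4 = major second; E4→G#4 = major third.
The smallest is D4 to E4, a major second (2 semitones).

major second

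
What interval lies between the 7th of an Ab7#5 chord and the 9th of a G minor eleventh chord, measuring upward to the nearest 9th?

Ab7#5 has Gb as its 7th, and G minor eleventh has A as its 9th.
From Gb to A: 3 semitones over a second = augmented.

augmented second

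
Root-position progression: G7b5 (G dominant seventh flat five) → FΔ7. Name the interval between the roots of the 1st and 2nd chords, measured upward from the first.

The roots are G and F.
G up to F is 10 semitones, a half step narrower than a major seventh, so the interval is minor.

minor seventh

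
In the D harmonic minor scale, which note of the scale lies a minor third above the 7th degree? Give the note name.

The scale is D E F G A Bb C#.
The 7th degree is C#; a minor third above that is E — scale degree 2.

E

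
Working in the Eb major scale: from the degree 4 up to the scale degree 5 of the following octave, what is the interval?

major 9th

Spelling the Eb major scale: Eb F G Ab Bb C D.
So we need the interval from Ab up to Bb.
Counting 9 letters and 14 half steps from Ab gives a major ninth.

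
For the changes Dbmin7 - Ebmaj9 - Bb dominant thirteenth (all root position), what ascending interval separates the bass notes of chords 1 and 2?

The roots are Db and Eb.
Db up to Eb spans 2 letter names and 2 semitones — a major second.

major second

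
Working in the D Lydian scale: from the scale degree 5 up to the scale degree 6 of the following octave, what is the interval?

major 9th

The scale runs D E F# G# A B C#.
So we need the interval from A up to B.
Counting 9 letters and 14 half steps from A gives a major ninth.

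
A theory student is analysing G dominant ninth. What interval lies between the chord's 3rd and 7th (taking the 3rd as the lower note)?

d5

G9: G-B-D-F-A.
That puts B below F.
B up to F is 6 semitones, a half step narrower than a perfect fifth, so the interval is diminished.
This 3–7 tritone is the characteristic tension at the heart of the dominant sound.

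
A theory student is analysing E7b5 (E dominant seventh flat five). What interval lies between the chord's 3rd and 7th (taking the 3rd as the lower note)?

E7b5: E G♯ B♭ D.
So we need the interval from G♯ up to D.
G♯ up to D is 6 semitones, a half step narrower than a perfect fifth, so the interval is diminished.
This 3–7 tritone is the characteristic tension at the heart of the dominant sound.

d5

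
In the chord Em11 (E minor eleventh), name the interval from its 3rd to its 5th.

Em11 (E minor eleventh): E G B D F# A.
So we need the interval from G up to B.
Counting 3 letters and 4 half steps from G gives a major third.

major third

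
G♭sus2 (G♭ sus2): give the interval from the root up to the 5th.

G♭ sus2: G♭-A♭-D♭.
That puts G♭ below D♭.
Counting 5 letters and 7 half steps from G♭ gives a perfect fifth.

perfect fifth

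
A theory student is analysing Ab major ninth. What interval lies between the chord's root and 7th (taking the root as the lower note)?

major seventh

Ab major ninth: Ab–C–Eb–G–Bb.
So we need the interval from Ab up to G.
Counting 7 letters and 11 half steps from Ab gives a major seventh.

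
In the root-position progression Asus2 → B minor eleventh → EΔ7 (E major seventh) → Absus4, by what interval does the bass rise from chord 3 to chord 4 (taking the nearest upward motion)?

d4

The roots are E and Ab.
From E to Ab: 4 semitones over a fourth = diminished.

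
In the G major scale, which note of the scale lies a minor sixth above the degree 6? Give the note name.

C

The scale is G A B C D E F♯.
The degree 6 is E; a minor sixth above that is C — scale degree 4.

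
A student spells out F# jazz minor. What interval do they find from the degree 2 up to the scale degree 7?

F# melodic minor: F# G# A B C# D# E#.
So we need the interval from G# up to E#.
From G# to E# is 9 semitones, exactly the major sixth.

major sixth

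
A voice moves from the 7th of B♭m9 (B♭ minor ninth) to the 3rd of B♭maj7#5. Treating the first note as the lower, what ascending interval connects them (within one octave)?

augmented 4th

B♭m9 (B♭ minor ninth) has A♭ as its 7th, and B♭maj7#5 has D as its 3rd.
A♭ up to D is 6 semitones, a half step wider than a perfect fourth, so the interval is augmented.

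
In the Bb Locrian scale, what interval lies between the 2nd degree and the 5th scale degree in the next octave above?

P11

Bb locrian: Bb Cb Db Eb Fb Gb Ab.
The 2nd degree is Cb and the 5th degree (up an octave) is Fb.
From Cb to Fb is 17 semitones, exactly the perfect eleventh.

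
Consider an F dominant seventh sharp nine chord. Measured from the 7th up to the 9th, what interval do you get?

F7#9: F–A–C–Eb–G#.
The 7th is Eb and the 9th is G#.
From Eb to G#: 5 semitones over a third = augmented.

A3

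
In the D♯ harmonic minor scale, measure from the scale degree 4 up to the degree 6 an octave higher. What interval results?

minor 10th

Spelling the D♯ harmonic minor scale: D♯ E♯ F♯ G♯ A♯ B C𝄪.
So we need the interval from G♯ up to B.
G♯ up to B is 15 semitones, a half step narrower than a major tenth, so the interval is minor.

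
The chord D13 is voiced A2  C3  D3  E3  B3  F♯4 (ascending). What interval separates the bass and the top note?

M13

The outer voices are A2 and F♯4.
A up to F♯ spans 13 letter names and 21 semitones — a major thirteenth.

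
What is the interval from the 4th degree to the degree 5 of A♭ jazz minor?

The scale runs A♭ B♭ C♭ D♭ E♭ F G.
That puts D♭ below E♭.
Counting 2 letters and 2 half steps from D♭ gives a major second.

major second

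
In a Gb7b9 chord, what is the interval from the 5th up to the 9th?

diminished fifth

The chord tones of Gb7b9 (Gb dominant seventh flat nine) are Gb–Bb–Db–Fb–Abb.
So we need the interval from Db up to Abb.
From Db to Abb: 6 semitones over a fifth = diminished.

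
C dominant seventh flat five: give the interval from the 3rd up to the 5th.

d3

Spelling the chord: C, E, Gb, Bb.
3rd = E; 5th = Gb.
From E to Gb: 2 semitones over a third = diminished.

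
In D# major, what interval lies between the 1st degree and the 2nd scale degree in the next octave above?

major ninth

Spelling D# major: D# E# F## G# A# B# C##.
The 1st degree is D# and the degree 2 (up an octave) is E#.
From D# to E# is 14 semitones, exactly the major ninth.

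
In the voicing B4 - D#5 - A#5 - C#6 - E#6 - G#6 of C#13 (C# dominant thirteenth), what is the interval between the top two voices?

Those voices are E#6 and G#6.
3 letter names make it a third; at 3 semitones (a half step narrower than major) the quality is minor.

minor third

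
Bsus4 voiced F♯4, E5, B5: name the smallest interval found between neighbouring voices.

perfect fifth

Adjacent intervals: F♯4→E5 = minor seventh; E5→B5 = perfect fifth.
The smallest is E5 to B5, a perfect fifth (7 semitones).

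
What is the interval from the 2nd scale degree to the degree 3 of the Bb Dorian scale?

minor second

Spelling the Bb Dorian scale: Bb C Db Eb F G Ab.
The 2nd scale degree is C and the 3rd degree is Db.
2 letter names make it a second; at 1 semitone (a half step narrower than major) the quality is minor.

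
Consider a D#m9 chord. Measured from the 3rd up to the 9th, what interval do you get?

The chord tones of D# minor ninth are D#, F#, A#, C#, E#.
That puts F# below E#.
From F# to E# is 11 semitones, exactly the major seventh.

major seventh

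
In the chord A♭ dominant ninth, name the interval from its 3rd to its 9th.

The chord tones of A♭9 are A♭–C–E♭–G♭–B♭.
The 3rd is C and the 9th is B♭.
From C to B♭: 10 semitones over a seventh = minor.

minor 7th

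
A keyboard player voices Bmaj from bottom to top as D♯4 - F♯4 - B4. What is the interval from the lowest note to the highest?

The outer voices are D♯4 and B4.
D♯ up to B is 8 semitones, a half step narrower than a major sixth, so the interval is minor.

minor sixth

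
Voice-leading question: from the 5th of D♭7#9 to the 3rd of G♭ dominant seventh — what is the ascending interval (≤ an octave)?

The 5th of D♭7#9 is A♭; the 3rd of G♭ dominant seventh is B♭.
Counting 2 letters and 2 half steps from A♭ gives a major second.

major 2nd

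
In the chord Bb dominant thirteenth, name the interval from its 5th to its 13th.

major ninth

Spelling the chord: Bb D F Ab C G.
That puts F below G.
Counting 9 letters and 14 half steps from F gives a major ninth.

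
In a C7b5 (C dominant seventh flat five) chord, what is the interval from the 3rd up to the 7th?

The chord tones of C dominant seventh flat five are C–E–G♭–B♭.
So we need the interval from E up to B♭.
From E to B♭: 6 semitones over a fifth = diminished.

diminished 5th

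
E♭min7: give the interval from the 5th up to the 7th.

Spelling the chord: E♭, G♭, B♭, D♭.
5th = B♭; 7th = D♭.
From B♭ to D♭: 3 semitones over a third = minor.

minor 3rd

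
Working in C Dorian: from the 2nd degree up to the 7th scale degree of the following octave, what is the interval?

The scale runs C D Eb F G A Bb.
2nd degree = D; scale degree 7 (up an octave) = Bb.
D up to Bb is 20 semitones, a half step narrower than a major thirteenth, so the interval is minor.

minor thirteenth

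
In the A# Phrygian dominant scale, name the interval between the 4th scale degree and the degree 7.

P4

Spelling the A# Phrygian dominant scale: A# B C## D# E# F# G#.
4th scale degree = D#; scale degree 7 = G#.
D# up to G# spans 4 letter names and 5 semitones — a perfect fourth.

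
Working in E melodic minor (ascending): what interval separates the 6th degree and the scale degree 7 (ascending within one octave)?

major second

The scale runs E F♯ G A B C♯ D♯.
So we need the interval from C♯ up to D♯.
From C♯ to D♯ is 2 semitones, exactly the major second.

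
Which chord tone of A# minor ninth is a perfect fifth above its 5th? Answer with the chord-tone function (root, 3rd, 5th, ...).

9th

The chord tones of A# minor ninth are A#, C#, E#, G#, B#.
The 5th is E#. A perfect fifth above E# is B#.
B# is the chord's 9th.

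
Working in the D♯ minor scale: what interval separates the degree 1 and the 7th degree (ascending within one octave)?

m7

Spelling the D♯ minor scale: D♯ E♯ F♯ G♯ A♯ B C♯.
Degree 1 = D♯; 7th degree = C♯.
From D♯ to C♯: 10 semitones over a seventh = minor.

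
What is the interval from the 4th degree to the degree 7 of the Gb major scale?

augmented 4th

Spelling the Gb major scale: Gb Ab Bb Cb Db Eb F.
So we need the interval from Cb up to F.
4 letter names make it a fourth; at 6 semitones (a half step wider than perfect) the quality is augmented.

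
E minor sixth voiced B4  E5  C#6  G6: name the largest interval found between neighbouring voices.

Adjacent intervals: B4→E5 = perfect fourth; E5→C#6 = major sixth; C#6→G6 = diminished fifth.
The largest is E5 to C#6, a major sixth (9 semitones).

major sixth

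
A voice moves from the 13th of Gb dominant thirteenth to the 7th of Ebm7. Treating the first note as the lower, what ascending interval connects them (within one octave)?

The 13th of Gb dominant thirteenth is Eb; the 7th of Ebm7 is Db.
Eb up to Db is 10 semitones, a half step narrower than a major seventh, so the interval is minor.

minor seventh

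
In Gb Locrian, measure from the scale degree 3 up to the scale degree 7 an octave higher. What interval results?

perfect twelfth

The scale runs Gb Abb Bbb Cb Dbb Ebb Fb.
So we need the interval from Bbb up to Fb.
From Bbb to Fb is 19 semitones, exactly the perfect twelfth.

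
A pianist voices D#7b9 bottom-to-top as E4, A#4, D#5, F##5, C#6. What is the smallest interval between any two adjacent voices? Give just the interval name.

major 3rd

Adjacent intervals: E4→A#4 = augmented fourth; A#4→D#5 = perfect fourth; D#5→F##5 = major third; F##5→C#6 = diminished fifth.
The smallest is D#5 to F##5, a major third (4 semitones).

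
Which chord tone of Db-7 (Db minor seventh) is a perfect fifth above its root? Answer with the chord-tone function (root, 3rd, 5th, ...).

5th

The chord tones of Dbm7 are Db–Fb–Ab–Cb.
The root is Db. A perfect fifth above Db is Ab.
Ab is the chord's 5th.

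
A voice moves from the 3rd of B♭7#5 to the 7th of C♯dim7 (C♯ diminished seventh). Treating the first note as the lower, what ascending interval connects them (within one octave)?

B♭7#5 has D as its 3rd, and C♯dim7 (C♯ diminished seventh) has B♭ as its 7th.
6 letter names make it a sixth; at 8 semitones (a half step narrower than major) the quality is minor.

minor 6th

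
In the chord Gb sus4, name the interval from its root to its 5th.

perfect fifth

Gbsus4: Gb–Cb–Db.
That puts Gb below Db.
From Gb to Db is 7 semitones, exactly the perfect fifth.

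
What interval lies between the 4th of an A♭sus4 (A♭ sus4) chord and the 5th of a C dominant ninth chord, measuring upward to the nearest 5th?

A4

A♭sus4 (A♭ sus4) has D♭ as its 4th, and C dominant ninth has G as its 5th.
D♭ up to G is 6 semitones, a half step wider than a perfect fourth, so the interval is augmented.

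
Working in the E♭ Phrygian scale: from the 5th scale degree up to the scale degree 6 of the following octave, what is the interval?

E♭ phrygian: E♭ F♭ G♭ A♭ B♭ C♭ D♭.
5th scale degree = B♭; 6th scale degree (up an octave) = C♭.
9 letter names make it a ninth; at 13 semitones (a half step narrower than major) the quality is minor.

m9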